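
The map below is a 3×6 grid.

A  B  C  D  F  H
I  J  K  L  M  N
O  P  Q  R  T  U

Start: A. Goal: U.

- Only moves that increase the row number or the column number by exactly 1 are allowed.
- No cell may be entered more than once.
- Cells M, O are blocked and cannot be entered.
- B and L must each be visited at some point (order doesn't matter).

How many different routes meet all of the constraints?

A right/down-only route from A to U makes exactly 2 down-moves and 5 right-moves in some order.
With no other constraints that would be C(7,2) = 21 routes.
A monotone route can only reach the required cells in the order B, L, so split there and multiply the segment counts (each segment already excludes blocked cells): A→B: 1; B→L: 3; L→U: 1; product = 3.
That gives 3 routes.

3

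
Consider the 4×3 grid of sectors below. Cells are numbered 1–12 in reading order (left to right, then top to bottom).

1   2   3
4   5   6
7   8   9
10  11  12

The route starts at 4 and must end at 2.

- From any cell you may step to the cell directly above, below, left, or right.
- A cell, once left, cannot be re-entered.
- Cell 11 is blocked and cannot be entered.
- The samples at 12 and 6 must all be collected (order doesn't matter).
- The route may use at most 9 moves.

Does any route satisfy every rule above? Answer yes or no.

12 must be visited but has only one open neighbour (9), and it is neither the start nor the goal — the route would have to enter and leave through 9, re-entering it.

no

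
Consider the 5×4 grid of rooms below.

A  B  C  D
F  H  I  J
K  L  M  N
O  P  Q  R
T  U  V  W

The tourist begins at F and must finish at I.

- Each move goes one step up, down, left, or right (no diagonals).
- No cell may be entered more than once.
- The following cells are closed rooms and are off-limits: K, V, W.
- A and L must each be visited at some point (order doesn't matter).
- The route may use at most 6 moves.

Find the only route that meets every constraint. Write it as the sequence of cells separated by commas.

F, A, B, H, L, M, I

The 6-move cap with required stops at A, L leaves no slack for detours.
Route from F: up to A, right to B, 2× down (reaching L), right to M, up to I — 6 moves in all.
Check: all required cells visited; 6 ≤ 6 moves.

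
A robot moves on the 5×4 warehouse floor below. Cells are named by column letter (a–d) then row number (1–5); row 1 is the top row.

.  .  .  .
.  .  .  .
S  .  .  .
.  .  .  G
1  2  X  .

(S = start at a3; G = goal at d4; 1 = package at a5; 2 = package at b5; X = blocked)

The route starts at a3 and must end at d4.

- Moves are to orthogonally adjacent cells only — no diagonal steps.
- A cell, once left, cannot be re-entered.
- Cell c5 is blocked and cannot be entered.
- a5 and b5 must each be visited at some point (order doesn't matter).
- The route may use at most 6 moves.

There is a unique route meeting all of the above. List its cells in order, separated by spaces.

The budget equals the shortest possible length, so every move has to be on a shortest route through the required cells.
Route from a3: down 2 to a5, right 1 to b5, up 1 to b4, right 2 to d4 — 6 moves in all.
Check: all required cells visited; 6 ≤ 6 moves.

a3 a4 a5 b5 b4 c4 d4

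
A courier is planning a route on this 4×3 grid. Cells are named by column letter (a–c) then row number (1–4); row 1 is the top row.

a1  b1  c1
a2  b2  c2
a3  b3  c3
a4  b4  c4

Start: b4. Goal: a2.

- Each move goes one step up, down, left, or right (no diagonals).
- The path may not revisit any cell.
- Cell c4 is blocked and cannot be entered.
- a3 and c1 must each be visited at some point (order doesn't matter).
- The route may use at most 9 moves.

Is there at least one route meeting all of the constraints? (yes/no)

One route that works: b4 → a4 → a3 → b3 → b2 → c2 → c1 → b1 → a1 → a2.

yes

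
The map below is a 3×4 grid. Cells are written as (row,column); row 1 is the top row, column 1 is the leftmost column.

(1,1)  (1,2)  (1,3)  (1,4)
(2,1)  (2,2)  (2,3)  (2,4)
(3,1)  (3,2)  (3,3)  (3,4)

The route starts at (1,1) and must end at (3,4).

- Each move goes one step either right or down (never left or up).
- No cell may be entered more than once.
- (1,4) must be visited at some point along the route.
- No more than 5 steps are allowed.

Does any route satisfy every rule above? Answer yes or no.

One route that works: (1,1) → (1,2) → (1,3) → (1,4) → (2,4) → (3,4).

yes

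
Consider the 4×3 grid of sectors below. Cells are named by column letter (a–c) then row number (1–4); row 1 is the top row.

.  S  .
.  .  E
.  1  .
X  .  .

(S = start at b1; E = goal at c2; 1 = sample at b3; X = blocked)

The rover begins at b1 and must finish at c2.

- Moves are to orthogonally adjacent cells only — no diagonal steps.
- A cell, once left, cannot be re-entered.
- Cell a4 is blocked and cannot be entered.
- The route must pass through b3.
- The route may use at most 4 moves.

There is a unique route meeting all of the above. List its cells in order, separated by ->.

b1 -> b2 -> b3 -> c3 -> c2

Any route must reach b3 and still end at c2 within 4 moves, so the order of the required stops is forced.
Route from b1: 2× down (reaching b3), right to c3, up to c2 — 4 moves in all.
Check: all required cells visited; 4 ≤ 4 moves.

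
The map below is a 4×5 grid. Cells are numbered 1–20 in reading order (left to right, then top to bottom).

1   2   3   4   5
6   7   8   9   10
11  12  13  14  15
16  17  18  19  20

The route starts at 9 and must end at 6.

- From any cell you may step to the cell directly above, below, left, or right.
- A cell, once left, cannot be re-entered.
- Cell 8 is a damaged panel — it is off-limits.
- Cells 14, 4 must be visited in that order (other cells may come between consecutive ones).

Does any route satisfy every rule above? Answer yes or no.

One route that works: 9 → 14 → 15 → 10 → 5 → 4 → 3 → 2 → 7 → 6.

yes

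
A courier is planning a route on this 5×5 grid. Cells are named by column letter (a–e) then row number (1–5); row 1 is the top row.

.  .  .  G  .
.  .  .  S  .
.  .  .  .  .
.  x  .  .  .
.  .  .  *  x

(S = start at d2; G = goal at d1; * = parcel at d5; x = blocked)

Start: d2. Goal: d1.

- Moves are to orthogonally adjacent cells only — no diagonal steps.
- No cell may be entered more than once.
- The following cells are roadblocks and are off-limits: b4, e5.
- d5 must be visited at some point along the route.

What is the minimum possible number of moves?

Any route passes through d5 somewhere between d2 and d1. Summing Manhattan distances along the two legs (d2 → d5 → d1) gives a lower bound of 3 + 4 = 7 moves.
The shortest route satisfying every rule uses 9 moves: d2 → d3 → d4 → d5 → c5 → c4 → c3 → c2 → c1 → d1.
The bound of 7 isn't tight here; checking systematically, no route of length 7 through 8 satisfies every constraint, so 9 is the minimum.

9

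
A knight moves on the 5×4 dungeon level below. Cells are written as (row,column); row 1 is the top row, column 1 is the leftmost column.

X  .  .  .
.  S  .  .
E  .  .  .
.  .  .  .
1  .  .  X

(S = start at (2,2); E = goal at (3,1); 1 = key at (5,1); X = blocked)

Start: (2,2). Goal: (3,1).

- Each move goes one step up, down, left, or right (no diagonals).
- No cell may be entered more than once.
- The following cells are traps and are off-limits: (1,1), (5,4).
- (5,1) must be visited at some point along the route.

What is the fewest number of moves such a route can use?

Any route passes through (5,1) somewhere between (2,2) and (3,1). Summing Manhattan distances along the two legs ((2,2) → (5,1) → (3,1)) gives a lower bound of 4 + 2 = 6 moves.
A route of 6 moves achieves this: (2,2) → (3,2) → (4,2) → (5,2) → (5,1) → (4,1) → (3,1).
Since 6 matches the lower bound, it is optimal.

6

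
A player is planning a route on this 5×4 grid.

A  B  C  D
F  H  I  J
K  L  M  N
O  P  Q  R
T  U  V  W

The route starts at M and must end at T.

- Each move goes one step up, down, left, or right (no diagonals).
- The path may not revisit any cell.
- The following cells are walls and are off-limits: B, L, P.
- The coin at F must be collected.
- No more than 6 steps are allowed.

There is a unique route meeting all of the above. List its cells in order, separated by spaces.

The budget equals the shortest possible length, so every move has to be on a shortest route through the required cells.
Route from M: up to I, 2× left (reaching F), 3× down (reaching T) — 6 moves in all.
Check: all required cells visited; 6 ≤ 6 moves.

M I H F K O T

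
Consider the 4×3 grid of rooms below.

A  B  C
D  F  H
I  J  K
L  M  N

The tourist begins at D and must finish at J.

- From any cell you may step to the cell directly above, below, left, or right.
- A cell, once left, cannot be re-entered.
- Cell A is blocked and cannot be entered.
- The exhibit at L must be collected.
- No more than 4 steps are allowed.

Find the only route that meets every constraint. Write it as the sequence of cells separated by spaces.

D I L M J

The 4-move cap with required stops at L leaves no slack for detours.
Route from D: 2× down (reaching L), right to M, up to J — 4 moves in all.
Check: all required cells visited; 4 ≤ 4 moves.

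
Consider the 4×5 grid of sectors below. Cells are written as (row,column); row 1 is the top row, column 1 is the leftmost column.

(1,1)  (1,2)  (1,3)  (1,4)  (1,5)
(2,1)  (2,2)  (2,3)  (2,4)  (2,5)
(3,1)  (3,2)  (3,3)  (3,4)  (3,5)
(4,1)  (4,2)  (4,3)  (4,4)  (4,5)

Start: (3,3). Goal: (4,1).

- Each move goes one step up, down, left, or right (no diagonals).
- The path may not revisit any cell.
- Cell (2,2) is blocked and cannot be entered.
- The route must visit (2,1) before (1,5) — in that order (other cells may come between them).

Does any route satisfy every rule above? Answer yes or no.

One route that works: (3,3) → (3,2) → (3,1) → (2,1) → (1,1) → (1,2) → (1,3) → (1,4) → (1,5) → (2,5) → (3,5) → (4,5) → (4,4) → (4,3) → (4,2) → (4,1).

yes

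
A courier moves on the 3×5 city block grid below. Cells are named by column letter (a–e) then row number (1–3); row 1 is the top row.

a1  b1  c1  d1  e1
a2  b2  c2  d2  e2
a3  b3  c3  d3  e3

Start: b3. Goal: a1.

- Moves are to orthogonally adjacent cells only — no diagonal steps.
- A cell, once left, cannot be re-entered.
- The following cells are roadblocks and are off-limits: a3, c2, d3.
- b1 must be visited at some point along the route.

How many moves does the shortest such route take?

Any route passes through b1 somewhere between b3 and a1. Summing Manhattan distances along the two legs (b3 → b1 → a1) gives a lower bound of 2 + 1 = 3 moves.
A route of 3 moves achieves this: b3 → b2 → b1 → a1.
Since 3 matches the lower bound, it is optimal.

3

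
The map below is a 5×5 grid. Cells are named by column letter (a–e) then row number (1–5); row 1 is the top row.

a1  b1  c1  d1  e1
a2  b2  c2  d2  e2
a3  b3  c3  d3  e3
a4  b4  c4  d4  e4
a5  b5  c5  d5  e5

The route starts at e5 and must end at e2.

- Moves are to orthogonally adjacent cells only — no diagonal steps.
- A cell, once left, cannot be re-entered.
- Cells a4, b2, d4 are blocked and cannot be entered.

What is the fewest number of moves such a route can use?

The Manhattan distance from e5 to e2 is |5−2| + |5−5| = 3, so at least 3 moves are needed.
A route of 3 moves achieves this: e5 → e4 → e3 → e2.
Since 3 matches the lower bound, it is optimal.

3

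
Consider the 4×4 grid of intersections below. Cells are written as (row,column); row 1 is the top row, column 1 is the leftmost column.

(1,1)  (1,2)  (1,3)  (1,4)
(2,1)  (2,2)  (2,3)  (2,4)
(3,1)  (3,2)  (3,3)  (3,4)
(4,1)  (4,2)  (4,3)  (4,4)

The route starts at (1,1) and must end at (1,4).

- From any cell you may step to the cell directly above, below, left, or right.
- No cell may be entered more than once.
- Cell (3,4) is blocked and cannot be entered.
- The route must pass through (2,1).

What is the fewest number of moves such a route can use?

Any route passes through (2,1) somewhere between (1,1) and (1,4). Summing Manhattan distances along the two legs ((1,1) → (2,1) → (1,4)) gives a lower bound of 1 + 4 = 5 moves.
A route of 5 moves achieves this: (1,1) → (2,1) → (2,2) → (1,2) → (1,3) → (1,4).
Since 5 matches the lower bound, it is optimal.

5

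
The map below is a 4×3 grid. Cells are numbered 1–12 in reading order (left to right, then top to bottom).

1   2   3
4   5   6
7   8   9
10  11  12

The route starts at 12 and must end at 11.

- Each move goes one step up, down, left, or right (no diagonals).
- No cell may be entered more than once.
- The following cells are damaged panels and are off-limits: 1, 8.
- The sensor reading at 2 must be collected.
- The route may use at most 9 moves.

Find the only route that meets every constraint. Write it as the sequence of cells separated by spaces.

12 9 6 3 2 5 4 7 10 11

The budget equals the shortest possible length, so every move has to be on a shortest route through the required cells.
Route from 12: up 3 to 3, left 1 to 2, down 1 to 5, left 1 to 4, down 2 to 10, right 1 to 11 — 9 moves in all.
Check: all required cells visited; 9 ≤ 9 moves.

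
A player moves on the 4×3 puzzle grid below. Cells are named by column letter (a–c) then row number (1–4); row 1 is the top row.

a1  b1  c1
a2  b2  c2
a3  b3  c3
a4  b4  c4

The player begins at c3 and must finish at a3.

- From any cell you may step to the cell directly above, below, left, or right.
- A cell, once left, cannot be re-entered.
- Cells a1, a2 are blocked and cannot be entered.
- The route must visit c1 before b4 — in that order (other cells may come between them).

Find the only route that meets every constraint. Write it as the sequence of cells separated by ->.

The waypoints must appear in the order c1, b4, with no cell reused.
Route from c3: up 2 to c1, left 1 to b1, down 3 to b4, left 1 to a4, up 1 to a3 — 8 moves in all.
Check: order respected (c1 at step 2, b4 at step 6).

c3 -> c2 -> c1 -> b1 -> b2 -> b3 -> b4 -> a4 -> a3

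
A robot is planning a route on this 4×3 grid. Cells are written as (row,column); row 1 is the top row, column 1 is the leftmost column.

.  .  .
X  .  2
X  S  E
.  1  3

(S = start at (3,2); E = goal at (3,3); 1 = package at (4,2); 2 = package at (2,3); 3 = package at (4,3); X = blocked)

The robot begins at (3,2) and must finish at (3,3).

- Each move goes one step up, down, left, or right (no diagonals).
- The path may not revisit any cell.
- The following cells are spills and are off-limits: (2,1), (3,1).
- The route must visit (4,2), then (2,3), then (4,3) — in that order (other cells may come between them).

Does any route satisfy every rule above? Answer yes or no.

no

Even ignoring the required order, no revisit-free route from (3,2) to (3,3) manages to pass through all of (4,2), (2,3), and (4,3): branching out from (3,2), every path either misses one of them or, having collected them, can no longer reach (3,3) without re-entering a cell.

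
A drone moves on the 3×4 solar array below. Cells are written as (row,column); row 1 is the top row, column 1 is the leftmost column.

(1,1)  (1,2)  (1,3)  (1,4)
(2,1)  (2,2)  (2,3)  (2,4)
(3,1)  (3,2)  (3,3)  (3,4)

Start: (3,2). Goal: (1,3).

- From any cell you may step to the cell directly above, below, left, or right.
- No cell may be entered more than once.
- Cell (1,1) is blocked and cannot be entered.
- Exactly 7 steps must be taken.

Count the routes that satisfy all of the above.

Need simple routes of exactly 7 moves from (3,2) to (1,3) (Manhattan distance 3, so 2 moves are spent on a detour and 2 undoing it).
Enumerating: (3,2) (2,2) (2,3) (3,3) (3,4) (2,4) (1,4) (1,3) | (3,2) (3,1) (2,1) (2,2) (2,3) (2,4) (1,4) (1,3) | (3,2) (3,3) (3,4) (2,4) (2,3) (2,2) (1,2) (1,3).
That gives 3 routes.

3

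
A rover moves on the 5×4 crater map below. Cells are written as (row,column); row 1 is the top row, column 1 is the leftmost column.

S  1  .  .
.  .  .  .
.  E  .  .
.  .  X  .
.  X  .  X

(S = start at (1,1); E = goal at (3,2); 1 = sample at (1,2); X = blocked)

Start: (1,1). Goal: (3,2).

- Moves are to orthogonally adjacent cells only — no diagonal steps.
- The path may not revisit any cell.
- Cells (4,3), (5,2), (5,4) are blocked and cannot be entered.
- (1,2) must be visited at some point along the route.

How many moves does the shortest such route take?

3

Any route passes through (1,2) somewhere between (1,1) and (3,2). Summing Manhattan distances along the two legs ((1,1) → (1,2) → (3,2)) gives a lower bound of 1 + 2 = 3 moves.
A route of 3 moves achieves this: (1,1) → (1,2) → (2,2) → (3,2).
Since 3 matches the lower bound, it is optimal.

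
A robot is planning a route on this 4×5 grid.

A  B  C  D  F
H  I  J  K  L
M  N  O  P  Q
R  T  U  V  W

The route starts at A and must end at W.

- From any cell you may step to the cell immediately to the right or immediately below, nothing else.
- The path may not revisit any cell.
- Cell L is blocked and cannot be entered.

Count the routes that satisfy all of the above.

30

A right/down-only route from A to W makes exactly 3 down-moves and 4 right-moves in some order.
With no other constraints that would be C(7,3) = 35 routes.
Subtract routes through each blocked cell (inclusion–exclusion for overlaps): − through L: 5 → 30.
That gives 30 routes.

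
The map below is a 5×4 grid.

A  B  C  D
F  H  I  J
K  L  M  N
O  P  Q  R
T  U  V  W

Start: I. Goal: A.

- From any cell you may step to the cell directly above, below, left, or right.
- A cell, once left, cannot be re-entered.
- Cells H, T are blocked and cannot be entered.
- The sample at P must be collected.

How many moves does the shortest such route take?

Any route passes through P somewhere between I and A. Summing Manhattan distances along the two legs (I → P → A) gives a lower bound of 3 + 4 = 7 moves.
A route of 7 moves achieves this: I → M → Q → P → L → K → F → A.
Since 7 matches the lower bound, it is optimal.

7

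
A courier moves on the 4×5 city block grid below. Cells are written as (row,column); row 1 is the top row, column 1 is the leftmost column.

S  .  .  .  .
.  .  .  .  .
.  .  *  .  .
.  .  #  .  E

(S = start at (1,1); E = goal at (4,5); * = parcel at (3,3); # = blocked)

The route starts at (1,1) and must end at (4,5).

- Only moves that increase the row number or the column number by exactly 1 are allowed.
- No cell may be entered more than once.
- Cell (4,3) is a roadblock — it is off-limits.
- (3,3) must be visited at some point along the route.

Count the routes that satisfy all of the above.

12

A right/down-only route from (1,1) to (4,5) makes exactly 3 down-moves and 4 right-moves in some order.
With no other constraints that would be C(7,3) = 35 routes.
Split at (3,3) and multiply the segment counts (each segment already excludes blocked cells): (1,1)→(3,3): 6; (3,3)→(4,5): 2; product = 12.
That gives 12 routes.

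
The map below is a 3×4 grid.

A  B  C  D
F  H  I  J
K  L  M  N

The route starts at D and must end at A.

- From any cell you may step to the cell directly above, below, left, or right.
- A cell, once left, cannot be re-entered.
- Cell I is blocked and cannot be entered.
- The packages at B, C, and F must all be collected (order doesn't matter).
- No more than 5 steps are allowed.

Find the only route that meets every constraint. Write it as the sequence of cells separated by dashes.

D - C - B - H - F - A

Any route must reach B, C, and F and still end at A within 5 moves, so the order of the required stops is forced.
Route from D: left 2 to B, down 1 to H, left 1 to F, up 1 to A — 5 moves in all.
Check: all required cells visited; 5 ≤ 5 moves.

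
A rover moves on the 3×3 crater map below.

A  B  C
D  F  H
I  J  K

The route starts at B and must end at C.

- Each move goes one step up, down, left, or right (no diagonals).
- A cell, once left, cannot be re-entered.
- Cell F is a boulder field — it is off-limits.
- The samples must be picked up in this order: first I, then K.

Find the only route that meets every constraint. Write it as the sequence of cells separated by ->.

B -> A -> D -> I -> J -> K -> H -> C

The waypoints must appear in the order I, K, with no cell reused.
Route from B: left 1 to A, down 2 to I, right 2 to K, up 2 to C — 7 moves in all.
Check: order respected (I at step 3, K at step 5).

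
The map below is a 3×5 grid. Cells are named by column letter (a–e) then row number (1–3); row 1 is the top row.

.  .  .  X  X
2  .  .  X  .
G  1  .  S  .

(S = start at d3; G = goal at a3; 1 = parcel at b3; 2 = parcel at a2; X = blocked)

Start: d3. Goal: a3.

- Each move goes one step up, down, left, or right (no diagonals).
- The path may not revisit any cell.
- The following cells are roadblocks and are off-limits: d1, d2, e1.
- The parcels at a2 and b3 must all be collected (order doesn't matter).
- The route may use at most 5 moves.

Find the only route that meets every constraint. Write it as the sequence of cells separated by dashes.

The budget equals the shortest possible length, so every move has to be on a shortest route through the required cells.
Route from d3: 2× left (reaching b3), up to b2, left to a2, down to a3 — 5 moves in all.
Check: all required cells visited; 5 ≤ 5 moves.

d3 - c3 - b3 - b2 - a2 - a3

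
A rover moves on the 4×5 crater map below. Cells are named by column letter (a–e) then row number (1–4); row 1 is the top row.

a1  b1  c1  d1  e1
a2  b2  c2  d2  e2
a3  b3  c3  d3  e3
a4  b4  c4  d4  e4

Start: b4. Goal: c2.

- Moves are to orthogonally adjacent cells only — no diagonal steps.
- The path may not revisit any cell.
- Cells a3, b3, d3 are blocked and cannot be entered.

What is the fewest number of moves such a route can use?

3

The Manhattan distance from b4 to c2 is |4−2| + |2−3| = 3, so at least 3 moves are needed.
A route of 3 moves achieves this: b4 → c4 → c3 → c2.
Since 3 matches the lower bound, it is optimal.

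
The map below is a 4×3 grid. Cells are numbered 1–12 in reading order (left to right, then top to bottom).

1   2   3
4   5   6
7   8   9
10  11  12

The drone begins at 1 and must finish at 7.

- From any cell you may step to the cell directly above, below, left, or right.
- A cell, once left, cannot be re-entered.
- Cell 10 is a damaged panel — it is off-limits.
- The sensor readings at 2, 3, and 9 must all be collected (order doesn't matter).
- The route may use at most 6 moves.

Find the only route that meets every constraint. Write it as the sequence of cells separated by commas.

The 6-move cap with required stops at 2, 3, 9 leaves no slack for detours.
Route from 1: 2× right (reaching 3), 2× down (reaching 9), 2× left (reaching 7) — 6 moves in all.
Check: all required cells visited; 6 ≤ 6 moves.

1, 2, 3, 6, 9, 8, 7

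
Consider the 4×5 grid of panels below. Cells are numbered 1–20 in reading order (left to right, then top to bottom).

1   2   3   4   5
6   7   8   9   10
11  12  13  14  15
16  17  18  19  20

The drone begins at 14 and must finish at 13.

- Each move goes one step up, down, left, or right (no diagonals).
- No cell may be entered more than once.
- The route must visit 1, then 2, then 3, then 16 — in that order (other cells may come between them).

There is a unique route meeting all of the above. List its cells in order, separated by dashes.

14 - 9 - 8 - 7 - 6 - 1 - 2 - 3 - 4 - 5 - 10 - 15 - 20 - 19 - 18 - 17 - 16 - 11 - 12 - 13

The waypoints must appear in the order 1, 2, 3, 16, with no cell reused.
Route from 14: up 1 to 9, left 3 to 6, up 1 to 1, right 4 to 5, down 3 to 20, left 4 to 16, up 1 to 11, right 2 to 13 — 19 moves in all.
Check: order respected (1 at step 5, 2 at step 6, 3 at step 7, 16 at step 16).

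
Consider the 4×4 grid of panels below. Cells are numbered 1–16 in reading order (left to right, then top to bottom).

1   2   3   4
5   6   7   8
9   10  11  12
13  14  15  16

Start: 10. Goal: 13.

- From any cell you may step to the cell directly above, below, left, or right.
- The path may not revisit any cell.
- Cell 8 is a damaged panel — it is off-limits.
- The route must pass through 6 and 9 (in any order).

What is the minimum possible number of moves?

4

Any route passes through 6 and 9 in some order between 10 and 13. Summing Manhattan distances along each leg and taking the cheapest ordering (10 → 6 → 9 → 13) gives a lower bound of 1 + 2 + 1 = 4 moves.
A route of 4 moves achieves this: 10 → 6 → 5 → 9 → 13.
Since 4 matches the lower bound, it is optimal.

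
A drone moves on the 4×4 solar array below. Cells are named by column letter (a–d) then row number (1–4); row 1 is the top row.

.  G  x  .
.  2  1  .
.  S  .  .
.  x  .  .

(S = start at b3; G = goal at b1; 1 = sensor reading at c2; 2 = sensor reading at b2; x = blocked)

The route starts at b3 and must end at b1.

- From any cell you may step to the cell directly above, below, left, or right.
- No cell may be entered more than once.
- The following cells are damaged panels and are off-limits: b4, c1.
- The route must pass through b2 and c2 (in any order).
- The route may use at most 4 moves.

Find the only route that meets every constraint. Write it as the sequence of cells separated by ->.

The 4-move cap with required stops at b2, c2 leaves no slack for detours.
Route from b3: right to c3, up to c2, left to b2, up to b1 — 4 moves in all.
Check: all required cells visited; 4 ≤ 4 moves.

b3 -> c3 -> c2 -> b2 -> b1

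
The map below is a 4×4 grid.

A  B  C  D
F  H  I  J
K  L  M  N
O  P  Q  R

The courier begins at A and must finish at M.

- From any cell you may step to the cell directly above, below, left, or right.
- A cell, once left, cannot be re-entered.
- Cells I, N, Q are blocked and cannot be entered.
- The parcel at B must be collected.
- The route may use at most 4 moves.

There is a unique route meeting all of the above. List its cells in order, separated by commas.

A, B, H, L, M

Any route must reach B and still end at M within 4 moves, so the order of the required stops is forced.
Route from A: right 1 to B, down 2 to L, right 1 to M — 4 moves in all.
Check: all required cells visited; 4 ≤ 4 moves.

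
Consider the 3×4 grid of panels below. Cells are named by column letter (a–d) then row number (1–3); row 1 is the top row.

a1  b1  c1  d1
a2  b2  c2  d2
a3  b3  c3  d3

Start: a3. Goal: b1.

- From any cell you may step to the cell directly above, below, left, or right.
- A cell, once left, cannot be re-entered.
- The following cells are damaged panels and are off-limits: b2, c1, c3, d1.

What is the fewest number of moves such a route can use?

3

The Manhattan distance from a3 to b1 is |3−1| + |1−2| = 3, so at least 3 moves are needed.
A route of 3 moves achieves this: a3 → a2 → a1 → b1.
Since 3 matches the lower bound, it is optimal.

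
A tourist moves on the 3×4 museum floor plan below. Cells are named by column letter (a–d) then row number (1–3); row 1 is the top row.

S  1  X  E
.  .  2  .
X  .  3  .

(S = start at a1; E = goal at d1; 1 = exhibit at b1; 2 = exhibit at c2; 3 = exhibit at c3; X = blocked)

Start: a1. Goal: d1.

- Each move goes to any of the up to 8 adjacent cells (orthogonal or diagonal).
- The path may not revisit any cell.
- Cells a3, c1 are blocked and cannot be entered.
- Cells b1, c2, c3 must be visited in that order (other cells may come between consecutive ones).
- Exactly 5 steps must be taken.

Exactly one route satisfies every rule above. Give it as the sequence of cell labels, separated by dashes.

a1 - b1 - c2 - c3 - d2 - d1

The waypoints must appear in the order b1, c2, c3, with no cell reused.
Route from a1: right to b1, down-right to c2, down to c3, up-right to d2, up to d1 — 5 moves in all.
Check: order respected (1 at step 1, 2 at step 2, 3 at step 3); 5 moves as required.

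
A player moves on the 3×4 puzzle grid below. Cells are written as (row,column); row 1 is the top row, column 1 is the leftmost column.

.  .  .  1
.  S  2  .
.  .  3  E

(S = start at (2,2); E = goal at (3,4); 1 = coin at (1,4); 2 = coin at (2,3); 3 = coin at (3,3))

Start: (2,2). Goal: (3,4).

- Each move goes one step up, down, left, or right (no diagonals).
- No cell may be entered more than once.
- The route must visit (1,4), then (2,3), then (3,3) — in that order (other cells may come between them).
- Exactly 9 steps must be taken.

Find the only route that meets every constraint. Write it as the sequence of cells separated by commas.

(2,2), (2,1), (1,1), (1,2), (1,3), (1,4), (2,4), (2,3), (3,3), (3,4)

The waypoints must appear in the order (1,4), (2,3), (3,3), with no cell reused.
Route from (2,2): left 1 to (2,1), up 1 to (1,1), right 3 to (1,4), down 1 to (2,4), left 1 to (2,3), down 1 to (3,3), right 1 to (3,4) — 9 moves in all.
Check: order respected (1 at step 5, 2 at step 7, 3 at step 8); 9 moves as required.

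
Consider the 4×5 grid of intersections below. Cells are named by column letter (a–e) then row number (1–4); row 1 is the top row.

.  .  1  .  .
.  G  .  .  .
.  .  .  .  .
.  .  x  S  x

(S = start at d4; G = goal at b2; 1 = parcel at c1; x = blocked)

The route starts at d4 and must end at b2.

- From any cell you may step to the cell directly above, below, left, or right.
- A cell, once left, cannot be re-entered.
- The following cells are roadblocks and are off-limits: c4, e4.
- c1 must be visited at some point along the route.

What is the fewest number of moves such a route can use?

Any route passes through c1 somewhere between d4 and b2. Summing Manhattan distances along the two legs (d4 → c1 → b2) gives a lower bound of 4 + 2 = 6 moves.
A route of 6 moves achieves this: d4 → d3 → d2 → d1 → c1 → c2 → b2.
Since 6 matches the lower bound, it is optimal.

6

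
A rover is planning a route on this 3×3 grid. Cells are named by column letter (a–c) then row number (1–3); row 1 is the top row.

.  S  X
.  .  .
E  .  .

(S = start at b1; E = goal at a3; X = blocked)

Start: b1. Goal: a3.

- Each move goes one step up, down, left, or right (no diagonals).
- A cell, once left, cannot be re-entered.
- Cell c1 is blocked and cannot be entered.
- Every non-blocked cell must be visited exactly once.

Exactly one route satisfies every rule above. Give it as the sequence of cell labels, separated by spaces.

b1 a1 a2 b2 c2 c3 b3 a3

Need to visit all 8 open cells exactly once, starting at b1 and ending at a3.
Cell a1 has only two open neighbours (a2 and b1), so the path must pass straight through it: one of those is the cell it's entered from and the other is where it exits.
Route from b1: left to a1, down to a2, 2× right (reaching c2), down to c3, 2× left (reaching a3) — 7 moves in all.
Check: all 8 open cells covered.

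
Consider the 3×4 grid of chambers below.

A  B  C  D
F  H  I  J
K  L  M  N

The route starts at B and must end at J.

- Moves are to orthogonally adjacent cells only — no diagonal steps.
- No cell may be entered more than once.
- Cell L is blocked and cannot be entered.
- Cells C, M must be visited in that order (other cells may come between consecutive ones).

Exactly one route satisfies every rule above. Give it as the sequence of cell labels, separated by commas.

The waypoints must appear in the order C, M, with no cell reused.
Route from B: right to C, 2× down (reaching M), right to N, up to J — 5 moves in all.
Check: order respected (C at step 1, M at step 3).

B, C, I, M, N, J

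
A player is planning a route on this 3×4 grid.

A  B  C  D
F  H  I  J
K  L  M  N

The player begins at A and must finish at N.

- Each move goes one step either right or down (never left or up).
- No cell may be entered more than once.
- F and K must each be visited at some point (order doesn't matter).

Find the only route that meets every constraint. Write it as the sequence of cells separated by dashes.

A - F - K - L - M - N

Moves only go right or down, so the column and row indices never decrease.
Route from A: 2× down (reaching K), 3× right (reaching N) — 5 moves in all.
Check: all required cells visited.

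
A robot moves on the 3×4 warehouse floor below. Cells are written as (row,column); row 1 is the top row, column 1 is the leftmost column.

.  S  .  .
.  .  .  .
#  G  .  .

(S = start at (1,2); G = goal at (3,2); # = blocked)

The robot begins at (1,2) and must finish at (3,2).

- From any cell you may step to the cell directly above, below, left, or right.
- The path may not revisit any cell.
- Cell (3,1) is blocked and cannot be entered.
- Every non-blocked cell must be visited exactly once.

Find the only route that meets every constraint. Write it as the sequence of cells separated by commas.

(1,2), (1,1), (2,1), (2,2), (2,3), (1,3), (1,4), (2,4), (3,4), (3,3), (3,2)

Need to visit all 11 open cells exactly once, starting at (1,2) and ending at (3,2).
Route from (1,2): left to (1,1), down to (2,1), 2× right (reaching (2,3)), up to (1,3), right to (1,4), 2× down (reaching (3,4)), 2× left (reaching (3,2)) — 10 moves in all.
Check: all 11 open cells covered.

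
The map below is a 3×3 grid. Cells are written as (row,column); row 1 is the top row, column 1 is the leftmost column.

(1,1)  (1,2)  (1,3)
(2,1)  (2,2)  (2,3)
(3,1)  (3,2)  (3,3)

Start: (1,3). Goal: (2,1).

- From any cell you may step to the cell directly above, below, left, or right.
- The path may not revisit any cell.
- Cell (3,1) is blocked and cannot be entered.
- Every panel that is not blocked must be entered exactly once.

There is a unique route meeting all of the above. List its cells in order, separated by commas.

Need to visit all 8 open cells exactly once, starting at (1,3) and ending at (2,1).
Route from (1,3): 2× down (reaching (3,3)), left to (3,2), 2× up (reaching (1,2)), left to (1,1), down to (2,1) — 7 moves in all.
Check: all 8 open cells covered.

(1,3), (2,3), (3,3), (3,2), (2,2), (1,2), (1,1), (2,1)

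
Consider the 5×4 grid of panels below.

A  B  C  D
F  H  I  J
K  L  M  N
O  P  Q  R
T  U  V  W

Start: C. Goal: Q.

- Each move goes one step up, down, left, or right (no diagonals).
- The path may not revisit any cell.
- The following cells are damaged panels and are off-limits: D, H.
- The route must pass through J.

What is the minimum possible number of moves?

5

Any route passes through J somewhere between C and Q. Summing Manhattan distances along the two legs (C → J → Q) gives a lower bound of 2 + 3 = 5 moves.
A route of 5 moves achieves this: C → I → J → N → R → Q.
Since 5 matches the lower bound, it is optimal.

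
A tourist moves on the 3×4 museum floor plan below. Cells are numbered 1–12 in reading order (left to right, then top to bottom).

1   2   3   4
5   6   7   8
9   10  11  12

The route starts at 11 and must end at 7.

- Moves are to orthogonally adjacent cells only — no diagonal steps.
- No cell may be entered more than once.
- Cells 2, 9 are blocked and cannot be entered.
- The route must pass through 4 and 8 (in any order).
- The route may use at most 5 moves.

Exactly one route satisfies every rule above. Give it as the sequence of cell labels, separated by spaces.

The budget equals the shortest possible length, so every move has to be on a shortest route through the required cells.
Route from 11: right 1 to 12, up 2 to 4, left 1 to 3, down 1 to 7 — 5 moves in all.
Check: all required cells visited; 5 ≤ 5 moves.

11 12 8 4 3 7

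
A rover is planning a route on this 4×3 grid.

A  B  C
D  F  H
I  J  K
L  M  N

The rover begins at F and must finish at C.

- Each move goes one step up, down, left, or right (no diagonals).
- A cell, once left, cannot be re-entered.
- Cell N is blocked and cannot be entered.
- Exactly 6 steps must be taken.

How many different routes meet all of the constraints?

Need simple routes of exactly 6 moves from F to C (Manhattan distance 2, so 2 moves are spent on a detour and 2 undoing it).
Enumerating: F J I D A B C | F D I J K H C.
That gives 2 routes.

2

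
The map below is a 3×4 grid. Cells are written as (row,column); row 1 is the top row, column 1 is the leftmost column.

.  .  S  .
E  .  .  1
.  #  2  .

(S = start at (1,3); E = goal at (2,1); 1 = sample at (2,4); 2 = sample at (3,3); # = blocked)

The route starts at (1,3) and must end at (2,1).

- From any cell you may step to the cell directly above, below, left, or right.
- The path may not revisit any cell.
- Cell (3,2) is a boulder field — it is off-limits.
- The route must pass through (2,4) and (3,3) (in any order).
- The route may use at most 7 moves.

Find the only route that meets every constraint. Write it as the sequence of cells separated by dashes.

(1,3) - (1,4) - (2,4) - (3,4) - (3,3) - (2,3) - (2,2) - (2,1)

Any route must reach (2,4) and (3,3) and still end at (2,1) within 7 moves, so the order of the required stops is forced.
Route from (1,3): right 1 to (1,4), down 2 to (3,4), left 1 to (3,3), up 1 to (2,3), left 2 to (2,1) — 7 moves in all.
Check: all required cells visited; 7 ≤ 7 moves.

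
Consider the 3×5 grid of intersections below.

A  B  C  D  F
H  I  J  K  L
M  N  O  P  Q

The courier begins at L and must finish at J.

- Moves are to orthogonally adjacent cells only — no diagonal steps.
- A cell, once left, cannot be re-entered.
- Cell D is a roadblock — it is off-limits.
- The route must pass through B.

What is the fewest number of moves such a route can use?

8

Any route passes through B somewhere between L and J. Summing Manhattan distances along the two legs (L → B → J) gives a lower bound of 4 + 2 = 6 moves.
The shortest route satisfying every rule uses 8 moves: L → Q → P → O → N → I → B → C → J.
The no-revisit rule (legs can't share cells) pushes the minimum above the 6-move bound; an exhaustive check rules out every length from 6 to 7, leaving 8 as the minimum.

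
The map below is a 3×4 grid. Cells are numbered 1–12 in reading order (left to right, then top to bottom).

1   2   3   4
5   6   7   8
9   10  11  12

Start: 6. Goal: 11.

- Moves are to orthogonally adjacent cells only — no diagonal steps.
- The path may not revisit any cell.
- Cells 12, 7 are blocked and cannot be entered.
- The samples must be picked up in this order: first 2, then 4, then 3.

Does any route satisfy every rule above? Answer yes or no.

no

Even ignoring the required order, no revisit-free route from 6 to 11 manages to pass through all of 2, 4, and 3: branching out from 6, every path either misses one of them or, having collected them, can no longer reach 11 without re-entering a cell.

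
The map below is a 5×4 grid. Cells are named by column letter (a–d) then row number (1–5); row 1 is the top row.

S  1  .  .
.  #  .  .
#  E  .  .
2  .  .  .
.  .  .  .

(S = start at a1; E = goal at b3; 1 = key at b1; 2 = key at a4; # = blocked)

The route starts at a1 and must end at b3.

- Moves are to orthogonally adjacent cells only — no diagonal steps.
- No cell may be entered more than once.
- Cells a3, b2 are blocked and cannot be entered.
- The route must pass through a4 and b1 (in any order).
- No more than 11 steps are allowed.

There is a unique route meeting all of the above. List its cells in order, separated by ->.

The budget equals the shortest possible length, so every move has to be on a shortest route through the required cells.
Route from a1: right 2 to c1, down 4 to c5, left 2 to a5, up 1 to a4, right 1 to b4, up 1 to b3 — 11 moves in all.
Check: all required cells visited; 11 ≤ 11 moves.

a1 -> b1 -> c1 -> c2 -> c3 -> c4 -> c5 -> b5 -> a5 -> a4 -> b4 -> b3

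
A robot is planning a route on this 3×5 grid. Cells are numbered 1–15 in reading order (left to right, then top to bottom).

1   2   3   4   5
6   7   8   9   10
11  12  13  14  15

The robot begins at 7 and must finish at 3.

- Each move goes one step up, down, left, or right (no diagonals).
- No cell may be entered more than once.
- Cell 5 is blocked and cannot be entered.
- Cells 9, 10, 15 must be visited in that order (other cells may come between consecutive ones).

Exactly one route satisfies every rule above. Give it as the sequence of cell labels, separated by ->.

7 -> 8 -> 9 -> 10 -> 15 -> 14 -> 13 -> 12 -> 11 -> 6 -> 1 -> 2 -> 3

The waypoints must appear in the order 9, 10, 15, with no cell reused.
Route from 7: right 3 to 10, down 1 to 15, left 4 to 11, up 2 to 1, right 2 to 3 — 12 moves in all.
Check: order respected (9 at step 2, 10 at step 3, 15 at step 4).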